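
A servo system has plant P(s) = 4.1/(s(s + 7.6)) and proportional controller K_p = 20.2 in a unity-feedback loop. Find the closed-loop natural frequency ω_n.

With unity feedback the closed-loop characteristic equation is s² + 7.6s + 20.2·4.1 = s² + 7.6s + 82.82 = 0.
So ω_n² = 82.82 ⇒ ω_n = 9.101 rad/s, and ζ = 7.6/(2ω_n) = 0.418.

ω_n = 9.1 rad/s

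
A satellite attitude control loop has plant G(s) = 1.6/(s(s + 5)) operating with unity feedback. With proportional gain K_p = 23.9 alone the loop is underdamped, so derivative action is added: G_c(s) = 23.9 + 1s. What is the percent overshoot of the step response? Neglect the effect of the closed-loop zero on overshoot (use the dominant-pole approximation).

13.8%

Forward path: (23.9 + 1s)·1.6/(s(s+5)). The closed-loop characteristic equation is s² + (5 + 1.6·1)s + 1.6·23.9 = 0.
That is s² + 6.6s + 38.24 = 0, so ω_n = 6.184 rad/s and ζ = 6.6/(2·6.184) = 0.5336.
%OS = 100·exp(−πζ/√(1−ζ²)) = 13.8%.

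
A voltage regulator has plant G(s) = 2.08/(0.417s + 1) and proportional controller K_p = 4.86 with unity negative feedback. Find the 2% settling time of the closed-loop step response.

Closed loop: T(s) = K_p·G/(1+K_p·G) = 10.11/(0.417s + 1 + 10.11), with pole at s = −(1 + 10.11)/0.417 = −26.64.
τ = 1/26.64 = 0.03754 s, so 2% settling time ≈ 4τ = 0.15 s.

T_s ≈ 0.15 s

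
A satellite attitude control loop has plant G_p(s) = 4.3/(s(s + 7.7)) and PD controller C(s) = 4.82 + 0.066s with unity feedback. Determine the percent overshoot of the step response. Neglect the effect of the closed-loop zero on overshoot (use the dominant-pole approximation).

0.325%

Forward path: (4.82 + 0.066s)·4.3/(s(s+7.7)). The closed-loop characteristic equation is s² + (7.7 + 4.3·0.066)s + 4.3·4.82 = 0.
That is s² + 7.984s + 20.73 = 0, so ω_n = 4.553 rad/s and ζ = 7.984/(2·4.553) = 0.8768.
%OS = 100·exp(−πζ/√(1−ζ²)) = 0.325%.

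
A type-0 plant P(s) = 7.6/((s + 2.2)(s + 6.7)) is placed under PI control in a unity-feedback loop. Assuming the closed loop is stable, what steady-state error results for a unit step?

0

The PI controller's integrator makes the forward path type 1, so e_ss to a step is zero.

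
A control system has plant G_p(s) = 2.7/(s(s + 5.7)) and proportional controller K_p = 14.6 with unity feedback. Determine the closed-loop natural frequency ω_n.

With unity feedback the closed-loop characteristic equation is s² + 5.7s + 14.6·2.7 = s² + 5.7s + 39.42 = 0.
Matching s² + 2ζω_n s + ω_n²: ω_n = √39.42 = 6.279 rad/s and 2ζω_n = 5.7, so ζ = 5.7/(2·6.279) = 0.454.

ω_n = 6.28 rad/s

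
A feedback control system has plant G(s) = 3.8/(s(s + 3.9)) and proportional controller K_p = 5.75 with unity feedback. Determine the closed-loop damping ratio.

ζ = 0.417

1 + K_p·G(s) = 0 gives s² + 3.9s + 21.85 = 0.
So ω_n² = 21.85 ⇒ ω_n = 4.674 rad/s, and ζ = 3.9/(2ω_n) = 0.417.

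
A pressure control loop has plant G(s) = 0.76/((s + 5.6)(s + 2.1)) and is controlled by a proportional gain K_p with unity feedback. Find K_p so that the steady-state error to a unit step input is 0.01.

For a type-0 loop with proportional control, e_ss = 1/(1 + K_p·G(0)).
G(0) = 0.06463. Require 1/(1 + K_p·0.06463) = 0.01, so 1 + 0.06463·K_p = 100.
K_p = (100 − 1)/0.06463 = 1530.

K_p = 1530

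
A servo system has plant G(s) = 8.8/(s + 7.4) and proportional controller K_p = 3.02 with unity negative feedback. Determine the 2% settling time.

Closed-loop transfer function: T(s) = K_p·G(s)/(1 + K_p·G(s)) = 26.58/(s + 7.4 + 26.58) = 26.58/(s + 33.98).
Time constant τ = 1/33.98 = 0.02943 s, so the 2% settling time is about 4τ = 0.118 s.

T_s ≈ 0.118 s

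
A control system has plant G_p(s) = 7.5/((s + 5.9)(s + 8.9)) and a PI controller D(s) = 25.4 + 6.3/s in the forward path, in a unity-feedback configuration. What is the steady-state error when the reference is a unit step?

0

The open loop D(s)G_p(s) has a pole at the origin (type 1), so the static position error constant is infinite and e_ss = 1/(1+∞) = 0.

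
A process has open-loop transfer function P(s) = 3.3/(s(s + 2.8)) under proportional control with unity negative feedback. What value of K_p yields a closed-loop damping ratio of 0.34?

Closed-loop characteristic equation: s² + 2.8s + K_p·3.3 = 0.
So ω_n = √(3.3K_p) and 2ζω_n = 2.8, giving ζ = 2.8/(2√(3.3K_p)).
Setting ζ = 0.34: √(3.3K_p) = 2.8/(2·0.34) = 4.118, so K_p = 16.96/3.3 = 5.14.

K_p = 5.14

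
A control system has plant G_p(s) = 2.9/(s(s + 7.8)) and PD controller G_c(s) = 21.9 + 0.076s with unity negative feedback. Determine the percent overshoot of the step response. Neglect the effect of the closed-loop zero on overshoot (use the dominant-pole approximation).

Forward path: (21.9 + 0.076s)·2.9/(s(s+7.8)). The closed-loop characteristic equation is s² + (7.8 + 2.9·0.076)s + 2.9·21.9 = 0.
That is s² + 8.02s + 63.51 = 0, so ω_n = 7.969 rad/s and ζ = 8.02/(2·7.969) = 0.5032.
%OS = 100·exp(−πζ/√(1−ζ²)) = 16.1%.

16.1%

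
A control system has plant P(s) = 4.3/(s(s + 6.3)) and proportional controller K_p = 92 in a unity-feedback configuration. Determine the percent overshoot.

From 1 + K_pP(s) = 0: s² + 6.3s + 395.6 = 0 ⇒ ω_n = 19.89, ζ = 0.1584.
%OS = 100·exp(−πζ/√(1−ζ²)) = 100·exp(−π·0.1584/√0.9749) = 60.4%.

60.4%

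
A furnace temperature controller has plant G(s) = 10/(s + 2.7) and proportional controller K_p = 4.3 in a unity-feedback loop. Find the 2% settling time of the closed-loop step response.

Closed-loop transfer function: T(s) = K_p·G(s)/(1 + K_p·G(s)) = 43/(s + 2.7 + 43) = 43/(s + 45.7).
Time constant τ = 1/45.7 = 0.02188 s, so the 2% settling time is about 4τ = 0.0875 s.

T_s ≈ 0.0875 s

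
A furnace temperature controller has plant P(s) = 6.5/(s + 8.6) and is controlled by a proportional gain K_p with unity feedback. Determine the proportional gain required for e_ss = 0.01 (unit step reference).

For a type-0 loop with proportional control, e_ss = 1/(1 + K_p·P(0)).
P(0) = 0.7558. Require 1/(1 + K_p·0.7558) = 0.01, so 1 + 0.7558·K_p = 100.
K_p = (100 − 1)/0.7558 = 131.

K_p = 131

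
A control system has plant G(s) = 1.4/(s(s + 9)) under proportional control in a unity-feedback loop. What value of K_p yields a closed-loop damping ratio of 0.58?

Closed-loop characteristic equation: s² + 9s + K_p·1.4 = 0.
So ω_n = √(1.4K_p) and 2ζω_n = 9, giving ζ = 9/(2√(1.4K_p)).
Setting ζ = 0.58: √(1.4K_p) = 9/(2·0.58) = 7.759, so K_p = 60.2/1.4 = 43.

K_p = 43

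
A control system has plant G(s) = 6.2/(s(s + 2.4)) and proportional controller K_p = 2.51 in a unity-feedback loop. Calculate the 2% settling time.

The closed-loop denominator s² + 2.4s + 15.56 gives ω_n = √15.56 = 3.945 and ζ = 2.4/(2ω_n) = 0.3042.
2% settling time T_s ≈ 4/(ζω_n) = 4/1.2 = 3.33 s.

T_s ≈ 3.33 s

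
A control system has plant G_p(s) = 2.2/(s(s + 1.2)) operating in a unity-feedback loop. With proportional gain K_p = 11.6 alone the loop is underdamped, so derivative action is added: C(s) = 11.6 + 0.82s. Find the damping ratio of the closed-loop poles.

Forward path: (11.6 + 0.82s)·2.2/(s(s+1.2)). The closed-loop characteristic equation is s² + (1.2 + 2.2·0.82)s + 2.2·11.6 = 0.
That is s² + 3.004s + 25.52 = 0, so ω_n = 5.052 rad/s and ζ = 3.004/(2·5.052) = 0.2973.

ζ = 0.297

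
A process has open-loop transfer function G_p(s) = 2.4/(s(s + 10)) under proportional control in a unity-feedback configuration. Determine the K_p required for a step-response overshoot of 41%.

From %OS = 100·exp(−πζ/√(1−ζ²)) = 41%, ζ = −ln(0.41)/√(π²+ln²(0.41)) = 0.273.
Characteristic equation s² + 10s + 2.4K_p = 0 gives ζ = 10/(2√(2.4K_p)).
Setting ζ = 0.273: √(2.4K_p) = 10/(2·0.273) = 18.31, so K_p = 335.4/2.4 = 140.

K_p = 140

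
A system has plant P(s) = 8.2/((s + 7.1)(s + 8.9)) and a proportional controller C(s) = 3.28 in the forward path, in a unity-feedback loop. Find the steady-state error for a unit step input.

0.701

The loop is type 0. Static position error constant K_pos = C(0)·P(0) = 3.28·0.1298 = 0.4256.
Steady-state error to a unit step: e_ss = 1/(1+K_pos) = 1/1.426 = 0.701.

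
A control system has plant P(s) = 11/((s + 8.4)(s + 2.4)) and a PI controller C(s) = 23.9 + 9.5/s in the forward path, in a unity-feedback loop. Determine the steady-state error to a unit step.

0

The open loop C(s)P(s) has a pole at the origin (type 1), so the static position error constant is infinite and e_ss = 1/(1+∞) = 0.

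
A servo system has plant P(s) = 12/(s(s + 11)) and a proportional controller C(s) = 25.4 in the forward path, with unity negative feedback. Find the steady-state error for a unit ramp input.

0.0361

The loop has one pole at the origin (type 1). Velocity error constant K_v = lim_{s→0} s·C(s)P(s) = 25.4·12/11 = 27.71.
Steady-state error to a unit ramp: e_ss = 1/K_v = 0.0361.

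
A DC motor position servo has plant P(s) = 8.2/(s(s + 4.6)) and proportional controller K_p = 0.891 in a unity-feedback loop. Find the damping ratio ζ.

ζ = 0.851

1 + K_p·P(s) = 0 gives s² + 4.6s + 7.306 = 0.
Matching s² + 2ζω_n s + ω_n²: ω_n = √7.306 = 2.703 rad/s and 2ζω_n = 4.6, so ζ = 4.6/(2·2.703) = 0.851.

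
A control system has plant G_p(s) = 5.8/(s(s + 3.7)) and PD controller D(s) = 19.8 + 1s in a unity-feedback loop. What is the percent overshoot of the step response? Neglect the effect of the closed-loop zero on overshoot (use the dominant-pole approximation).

Forward path: (19.8 + 1s)·5.8/(s(s+3.7)). The closed-loop characteristic equation is s² + (3.7 + 5.8·1)s + 5.8·19.8 = 0.
That is s² + 9.5s + 114.8 = 0, so ω_n = 10.72 rad/s and ζ = 9.5/(2·10.72) = 0.4432.
%OS = 100·exp(−πζ/√(1−ζ²)) = 21.2%.

21.2%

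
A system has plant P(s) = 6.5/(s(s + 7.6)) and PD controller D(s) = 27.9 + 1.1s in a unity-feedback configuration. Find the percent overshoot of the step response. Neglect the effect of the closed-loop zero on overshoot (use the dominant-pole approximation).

Forward path: (27.9 + 1.1s)·6.5/(s(s+7.6)). The closed-loop characteristic equation is s² + (7.6 + 6.5·1.1)s + 6.5·27.9 = 0.
That is s² + 14.75s + 181.3 = 0, so ω_n = 13.47 rad/s and ζ = 14.75/(2·13.47) = 0.5477.
%OS = 100·exp(−πζ/√(1−ζ²)) = 12.8%.

12.8%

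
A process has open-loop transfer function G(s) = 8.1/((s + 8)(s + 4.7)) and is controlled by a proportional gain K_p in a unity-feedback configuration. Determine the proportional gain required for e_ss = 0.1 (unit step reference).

K_p = 41.8

For a type-0 loop with proportional control, e_ss = 1/(1 + K_p·G(0)).
G(0) = 0.2154. Require 1/(1 + K_p·0.2154) = 0.1, so 1 + 0.2154·K_p = 10.
K_p = (10 − 1)/0.2154 = 41.8.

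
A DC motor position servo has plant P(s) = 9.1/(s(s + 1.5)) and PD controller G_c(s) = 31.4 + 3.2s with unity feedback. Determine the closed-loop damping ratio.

Forward path: (31.4 + 3.2s)·9.1/(s(s+1.5)). The closed-loop characteristic equation is s² + (1.5 + 9.1·3.2)s + 9.1·31.4 = 0.
That is s² + 30.62s + 285.7 = 0, so ω_n = 16.9 rad/s and ζ = 30.62/(2·16.9) = 0.9057.

ζ = 0.906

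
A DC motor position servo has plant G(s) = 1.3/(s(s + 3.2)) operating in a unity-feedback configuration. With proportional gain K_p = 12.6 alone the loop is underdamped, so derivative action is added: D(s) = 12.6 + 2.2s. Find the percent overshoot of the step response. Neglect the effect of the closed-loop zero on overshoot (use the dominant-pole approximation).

Forward path: (12.6 + 2.2s)·1.3/(s(s+3.2)). The closed-loop characteristic equation is s² + (3.2 + 1.3·2.2)s + 1.3·12.6 = 0.
That is s² + 6.06s + 16.38 = 0, so ω_n = 4.047 rad/s and ζ = 6.06/(2·4.047) = 0.7487.
%OS = 100·exp(−πζ/√(1−ζ²)) = 2.88%.

2.88%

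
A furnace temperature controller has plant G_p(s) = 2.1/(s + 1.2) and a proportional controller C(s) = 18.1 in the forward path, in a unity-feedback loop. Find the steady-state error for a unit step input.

0.0306

The loop is type 0. Static position error constant K_pos = C(0)·G_p(0) = 18.1·1.75 = 31.68.
Steady-state error to a unit step: e_ss = 1/(1+K_pos) = 1/32.68 = 0.0306.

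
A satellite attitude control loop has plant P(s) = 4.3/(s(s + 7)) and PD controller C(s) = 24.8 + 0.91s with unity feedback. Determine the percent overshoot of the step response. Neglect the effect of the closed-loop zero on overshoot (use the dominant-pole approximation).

Forward path: (24.8 + 0.91s)·4.3/(s(s+7)). The closed-loop characteristic equation is s² + (7 + 4.3·0.91)s + 4.3·24.8 = 0.
That is s² + 10.91s + 106.6 = 0, so ω_n = 10.33 rad/s and ζ = 10.91/(2·10.33) = 0.5284.
%OS = 100·exp(−πζ/√(1−ζ²)) = 14.2%.

14.2%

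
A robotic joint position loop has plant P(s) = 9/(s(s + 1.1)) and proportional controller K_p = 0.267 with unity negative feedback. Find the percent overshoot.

30.4%

Closed-loop characteristic equation: s² + 1.1s + 2.403 = 0, so ω_n = 1.55 rad/s and ζ = 1.1/(2·1.55) = 0.3548.
%OS = 100·exp(−πζ/√(1−ζ²)) = 100·exp(−π·0.3548/√0.8741) = 30.4%.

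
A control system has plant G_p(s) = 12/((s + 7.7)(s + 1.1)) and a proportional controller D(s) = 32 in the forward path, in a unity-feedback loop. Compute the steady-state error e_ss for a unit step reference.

The loop is type 0. Static position error constant K_pos = D(0)·G_p(0) = 32·1.417 = 45.34.
Steady-state error to a unit step: e_ss = 1/(1+K_pos) = 1/46.34 = 0.0216.

0.0216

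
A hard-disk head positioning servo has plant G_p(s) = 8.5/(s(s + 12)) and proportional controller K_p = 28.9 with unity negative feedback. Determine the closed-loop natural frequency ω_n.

ω_n = 15.7 rad/s

The closed-loop denominator is s(s+12) + 28.9·8.5 = s² + 12s + 245.6.
So ω_n² = 245.6 ⇒ ω_n = 15.67 rad/s, and ζ = 12/(2ω_n) = 0.383.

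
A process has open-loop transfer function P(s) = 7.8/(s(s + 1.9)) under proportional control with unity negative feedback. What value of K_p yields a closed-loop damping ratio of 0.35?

Closed-loop characteristic equation: s² + 1.9s + K_p·7.8 = 0.
So ω_n = √(7.8K_p) and 2ζω_n = 1.9, giving ζ = 1.9/(2√(7.8K_p)).
Setting ζ = 0.35: √(7.8K_p) = 1.9/(2·0.35) = 2.714, so K_p = 7.367/7.8 = 0.945.

K_p = 0.945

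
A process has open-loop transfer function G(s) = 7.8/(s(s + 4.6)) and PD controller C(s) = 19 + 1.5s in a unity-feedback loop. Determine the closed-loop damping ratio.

Forward path: (19 + 1.5s)·7.8/(s(s+4.6)). The closed-loop characteristic equation is s² + (4.6 + 7.8·1.5)s + 7.8·19 = 0.
That is s² + 16.3s + 148.2 = 0, so ω_n = 12.17 rad/s and ζ = 16.3/(2·12.17) = 0.6695.

ζ = 0.669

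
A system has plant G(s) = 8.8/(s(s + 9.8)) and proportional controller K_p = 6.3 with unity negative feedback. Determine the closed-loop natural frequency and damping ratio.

ω_n = 7.45 rad/s, ζ = 0.658

With unity feedback the closed-loop characteristic equation is s² + 9.8s + 6.3·8.8 = s² + 9.8s + 55.44 = 0.
So ω_n² = 55.44 ⇒ ω_n = 7.446 rad/s, and ζ = 9.8/(2ω_n) = 0.658.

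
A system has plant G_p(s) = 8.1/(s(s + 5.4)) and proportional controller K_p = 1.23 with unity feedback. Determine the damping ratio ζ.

ζ = 0.855

1 + K_p·G_p(s) = 0 gives s² + 5.4s + 9.963 = 0.
Matching s² + 2ζω_n s + ω_n²: ω_n = √9.963 = 3.156 rad/s and 2ζω_n = 5.4, so ζ = 5.4/(2·3.156) = 0.855.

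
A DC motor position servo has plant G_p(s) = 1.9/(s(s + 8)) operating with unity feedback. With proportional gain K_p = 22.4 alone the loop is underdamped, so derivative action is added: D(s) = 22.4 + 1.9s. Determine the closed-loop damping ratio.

ζ = 0.89

Forward path: (22.4 + 1.9s)·1.9/(s(s+8)). The closed-loop characteristic equation is s² + (8 + 1.9·1.9)s + 1.9·22.4 = 0.
That is s² + 11.61s + 42.56 = 0, so ω_n = 6.524 rad/s and ζ = 11.61/(2·6.524) = 0.8898.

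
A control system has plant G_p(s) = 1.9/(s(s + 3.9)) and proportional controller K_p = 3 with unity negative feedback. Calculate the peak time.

From 1 + K_pG_p(s) = 0: s² + 3.9s + 5.7 = 0 ⇒ ω_n = 2.387, ζ = 0.8168.
Damped frequency ω_d = ω_n√(1−ζ²) = 1.377 rad/s, so peak time T_p = π/ω_d = 2.28 s.

T_p = 2.28 s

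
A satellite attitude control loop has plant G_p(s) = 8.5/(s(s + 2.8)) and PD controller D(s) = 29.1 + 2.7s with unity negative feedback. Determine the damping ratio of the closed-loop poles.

ζ = 0.819

Forward path: (29.1 + 2.7s)·8.5/(s(s+2.8)). The closed-loop characteristic equation is s² + (2.8 + 8.5·2.7)s + 8.5·29.1 = 0.
That is s² + 25.75s + 247.4 = 0, so ω_n = 15.73 rad/s and ζ = 25.75/(2·15.73) = 0.8186.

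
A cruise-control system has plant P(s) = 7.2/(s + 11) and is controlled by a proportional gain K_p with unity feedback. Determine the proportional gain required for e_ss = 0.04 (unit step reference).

For a type-0 loop with proportional control, e_ss = 1/(1 + K_p·P(0)).
P(0) = 0.6545. Require 1/(1 + K_p·0.6545) = 0.04, so 1 + 0.6545·K_p = 25.
K_p = (25 − 1)/0.6545 = 36.7.

K_p = 36.7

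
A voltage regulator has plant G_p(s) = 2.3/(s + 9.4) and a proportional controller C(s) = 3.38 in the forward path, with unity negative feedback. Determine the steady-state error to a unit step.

The loop is type 0. Static position error constant K_pos = C(0)·G_p(0) = 3.38·0.2447 = 0.827.
Steady-state error to a unit step: e_ss = 1/(1+K_pos) = 1/1.827 = 0.547.

0.547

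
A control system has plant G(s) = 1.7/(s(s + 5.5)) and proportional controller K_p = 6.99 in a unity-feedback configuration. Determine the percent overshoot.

Closed-loop characteristic equation: s² + 5.5s + 11.88 = 0, so ω_n = 3.447 rad/s and ζ = 5.5/(2·3.447) = 0.7978.
%OS = 100·exp(−πζ/√(1−ζ²)) = 100·exp(−π·0.7978/√0.3636) = 1.57%.

1.57%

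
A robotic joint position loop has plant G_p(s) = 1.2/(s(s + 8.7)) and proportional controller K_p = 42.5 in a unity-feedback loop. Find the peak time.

T_p = 0.555 s

From 1 + K_pG_p(s) = 0: s² + 8.7s + 51 = 0 ⇒ ω_n = 7.141, ζ = 0.6091.
Damped frequency ω_d = ω_n√(1−ζ²) = 5.664 rad/s, so peak time T_p = π/ω_d = 0.555 s.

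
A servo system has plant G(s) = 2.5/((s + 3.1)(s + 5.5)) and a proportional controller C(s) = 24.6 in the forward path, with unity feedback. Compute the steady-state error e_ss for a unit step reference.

0.217

The loop is type 0. Static position error constant K_pos = C(0)·G(0) = 24.6·0.1466 = 3.607.
Steady-state error to a unit step: e_ss = 1/(1+K_pos) = 1/4.607 = 0.217.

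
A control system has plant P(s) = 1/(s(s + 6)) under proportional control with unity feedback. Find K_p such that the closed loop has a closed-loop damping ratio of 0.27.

Closed-loop characteristic equation: s² + 6s + K_p·1 = 0.
So ω_n = √(1K_p) and 2ζω_n = 6, giving ζ = 6/(2√(1K_p)).
Setting ζ = 0.27: √(1K_p) = 6/(2·0.27) = 11.11, so K_p = 123.5/1 = 123.

K_p = 123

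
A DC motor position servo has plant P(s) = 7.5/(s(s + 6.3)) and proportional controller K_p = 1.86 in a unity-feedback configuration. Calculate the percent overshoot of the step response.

0.722%

From 1 + K_pP(s) = 0: s² + 6.3s + 13.95 = 0 ⇒ ω_n = 3.735, ζ = 0.8434.
%OS = 100·exp(−πζ/√(1−ζ²)) = 100·exp(−π·0.8434/√0.2887) = 0.722%.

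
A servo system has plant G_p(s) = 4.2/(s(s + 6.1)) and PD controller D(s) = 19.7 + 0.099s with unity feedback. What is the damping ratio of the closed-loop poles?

ζ = 0.358

Forward path: (19.7 + 0.099s)·4.2/(s(s+6.1)). The closed-loop characteristic equation is s² + (6.1 + 4.2·0.099)s + 4.2·19.7 = 0.
That is s² + 6.516s + 82.74 = 0, so ω_n = 9.096 rad/s and ζ = 6.516/(2·9.096) = 0.3582.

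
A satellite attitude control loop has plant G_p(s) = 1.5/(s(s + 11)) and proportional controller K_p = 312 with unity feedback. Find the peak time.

T_p = 0.15 s

The closed-loop denominator s² + 11s + 468 gives ω_n = √468 = 21.63 and ζ = 11/(2ω_n) = 0.2542.
Damped frequency ω_d = ω_n√(1−ζ²) = 20.92 rad/s, so peak time T_p = π/ω_d = 0.15 s.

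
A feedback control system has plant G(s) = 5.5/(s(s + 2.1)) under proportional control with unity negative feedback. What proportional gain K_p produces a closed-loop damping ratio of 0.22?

Closed-loop characteristic equation: s² + 2.1s + K_p·5.5 = 0.
So ω_n = √(5.5K_p) and 2ζω_n = 2.1, giving ζ = 2.1/(2√(5.5K_p)).
Setting ζ = 0.22: √(5.5K_p) = 2.1/(2·0.22) = 4.773, so K_p = 22.78/5.5 = 4.14.

K_p = 4.14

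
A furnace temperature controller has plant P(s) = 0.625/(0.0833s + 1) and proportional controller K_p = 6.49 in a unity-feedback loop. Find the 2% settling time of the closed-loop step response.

Closed loop: T(s) = K_p·P/(1+K_p·P) = 4.056/(0.0833s + 1 + 4.056), with pole at s = −(1 + 4.056)/0.0833 = −60.7.
τ = 1/60.7 = 0.01647 s, so 2% settling time ≈ 4τ = 0.0659 s.

T_s ≈ 0.0659 s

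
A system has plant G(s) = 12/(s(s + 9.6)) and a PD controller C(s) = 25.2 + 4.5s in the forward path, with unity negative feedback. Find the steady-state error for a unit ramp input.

The loop has one pole at the origin (type 1). Velocity error constant K_v = lim_{s→0} s·C(s)G(s) = 25.2·12/9.6 = 31.5.
Steady-state error to a unit ramp: e_ss = 1/K_v = 0.0317.

0.0317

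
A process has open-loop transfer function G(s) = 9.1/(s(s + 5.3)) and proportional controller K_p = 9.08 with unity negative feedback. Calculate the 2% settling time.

T_s ≈ 1.51 s

Closed-loop characteristic equation: s² + 5.3s + 82.63 = 0, so ω_n = 9.09 rad/s and ζ = 5.3/(2·9.09) = 0.2915.
2% settling time T_s ≈ 4/(ζω_n) = 4/2.65 = 1.51 s.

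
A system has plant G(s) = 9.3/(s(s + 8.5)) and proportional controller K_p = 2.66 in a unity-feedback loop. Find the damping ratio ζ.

1 + K_p·G(s) = 0 gives s² + 8.5s + 24.74 = 0.
So ω_n² = 24.74 ⇒ ω_n = 4.974 rad/s, and ζ = 8.5/(2ω_n) = 0.854.

ζ = 0.854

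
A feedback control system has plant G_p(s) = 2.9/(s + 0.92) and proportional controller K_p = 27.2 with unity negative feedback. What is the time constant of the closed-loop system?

τ = 0.0125 s

Closed-loop transfer function: T(s) = K_p·G_p(s)/(1 + K_p·G_p(s)) = 78.88/(s + 0.92 + 78.88) = 78.88/(s + 79.8).
Time constant τ = 1/79.8 = 0.0125 s.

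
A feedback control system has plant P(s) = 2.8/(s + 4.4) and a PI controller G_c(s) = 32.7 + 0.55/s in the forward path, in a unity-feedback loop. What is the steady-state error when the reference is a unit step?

The open loop G_c(s)P(s) has a pole at the origin (type 1), so the static position error constant is infinite and e_ss = 1/(1+∞) = 0.

0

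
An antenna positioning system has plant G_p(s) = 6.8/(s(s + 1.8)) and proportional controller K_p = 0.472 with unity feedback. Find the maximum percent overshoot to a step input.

16.1%

From 1 + K_pG_p(s) = 0: s² + 1.8s + 3.21 = 0 ⇒ ω_n = 1.792, ζ = 0.5024.
%OS = 100·exp(−πζ/√(1−ζ²)) = 100·exp(−π·0.5024/√0.7476) = 16.1%.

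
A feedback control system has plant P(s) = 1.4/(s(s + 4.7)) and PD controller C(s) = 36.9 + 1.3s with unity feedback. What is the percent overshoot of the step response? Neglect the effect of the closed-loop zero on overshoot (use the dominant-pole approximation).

Forward path: (36.9 + 1.3s)·1.4/(s(s+4.7)). The closed-loop characteristic equation is s² + (4.7 + 1.4·1.3)s + 1.4·36.9 = 0.
That is s² + 6.52s + 51.66 = 0, so ω_n = 7.187 rad/s and ζ = 6.52/(2·7.187) = 0.4536.
%OS = 100·exp(−πζ/√(1−ζ²)) = 20.2%.

20.2%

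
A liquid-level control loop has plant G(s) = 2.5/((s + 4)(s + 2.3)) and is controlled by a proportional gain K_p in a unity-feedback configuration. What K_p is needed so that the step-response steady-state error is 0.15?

K_p = 20.9

The loop is type 0, so e_ss(step) = 1/(1 + K_pos) with K_pos = K_p·G(0).
G(0) = 0.2717. Require 1/(1 + K_p·0.2717) = 0.15, so 1 + 0.2717·K_p = 6.667.
K_p = (6.667 − 1)/0.2717 = 20.9.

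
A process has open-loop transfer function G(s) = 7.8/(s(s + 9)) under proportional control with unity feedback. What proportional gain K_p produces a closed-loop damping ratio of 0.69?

Closed-loop characteristic equation: s² + 9s + K_p·7.8 = 0.
So ω_n = √(7.8K_p) and 2ζω_n = 9, giving ζ = 9/(2√(7.8K_p)).
Setting ζ = 0.69: √(7.8K_p) = 9/(2·0.69) = 6.522, so K_p = 42.53/7.8 = 5.45.

K_p = 5.45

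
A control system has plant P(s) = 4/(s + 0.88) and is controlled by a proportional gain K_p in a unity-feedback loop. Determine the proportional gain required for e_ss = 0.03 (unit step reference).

For a type-0 loop with proportional control, e_ss = 1/(1 + K_p·P(0)).
P(0) = 4.545. Require 1/(1 + K_p·4.545) = 0.03, so 1 + 4.545·K_p = 33.33.
K_p = (33.33 − 1)/4.545 = 7.11.

K_p = 7.11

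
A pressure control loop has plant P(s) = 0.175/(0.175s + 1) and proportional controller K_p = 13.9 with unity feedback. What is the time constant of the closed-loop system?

Closed loop: T(s) = K_p·P/(1+K_p·P) = 2.433/(0.175s + 1 + 2.433), with pole at s = −(1 + 2.433)/0.175 = −19.61.
Closed-loop time constant τ = 1/19.61 = 0.051 s.

τ = 0.051 s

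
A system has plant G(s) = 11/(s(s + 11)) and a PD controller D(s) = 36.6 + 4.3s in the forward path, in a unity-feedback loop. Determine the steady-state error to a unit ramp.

0.0273

The loop has one pole at the origin (type 1). Velocity error constant K_v = lim_{s→0} s·D(s)G(s) = 36.6·11/11 = 36.6.
Steady-state error to a unit ramp: e_ss = 1/K_v = 0.0273.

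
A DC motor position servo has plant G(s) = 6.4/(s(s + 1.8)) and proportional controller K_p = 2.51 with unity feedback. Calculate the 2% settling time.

T_s ≈ 4.44 s

From 1 + K_pG(s) = 0: s² + 1.8s + 16.06 = 0 ⇒ ω_n = 4.008, ζ = 0.2246.
2% settling time T_s ≈ 4/(ζω_n) = 4/0.9 = 4.44 s.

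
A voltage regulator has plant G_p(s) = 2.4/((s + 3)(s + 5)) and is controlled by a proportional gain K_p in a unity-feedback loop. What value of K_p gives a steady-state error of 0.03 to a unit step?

Steady-state error for a unit step on this type-0 loop is 1/(1 + K_p·G_p(0)).
G_p(0) = 0.16. Require 1/(1 + K_p·0.16) = 0.03, so 1 + 0.16·K_p = 33.33.
K_p = (33.33 − 1)/0.16 = 202.

K_p = 202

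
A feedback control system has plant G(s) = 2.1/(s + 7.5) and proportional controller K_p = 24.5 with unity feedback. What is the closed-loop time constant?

τ = 0.017 s

Closed-loop transfer function: T(s) = K_p·G(s)/(1 + K_p·G(s)) = 51.45/(s + 7.5 + 51.45) = 51.45/(s + 58.95).
Time constant τ = 1/58.95 = 0.017 s.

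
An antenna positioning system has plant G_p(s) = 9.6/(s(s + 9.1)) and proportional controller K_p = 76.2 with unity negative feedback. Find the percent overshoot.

58.5%

Closed-loop characteristic equation: s² + 9.1s + 731.5 = 0, so ω_n = 27.05 rad/s and ζ = 9.1/(2·27.05) = 0.1682.
%OS = 100·exp(−πζ/√(1−ζ²)) = 100·exp(−π·0.1682/√0.9717) = 58.5%.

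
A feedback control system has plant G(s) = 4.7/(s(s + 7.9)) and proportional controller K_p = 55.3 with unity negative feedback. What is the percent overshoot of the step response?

Closed-loop characteristic equation: s² + 7.9s + 259.9 = 0, so ω_n = 16.12 rad/s and ζ = 7.9/(2·16.12) = 0.245.
%OS = 100·exp(−πζ/√(1−ζ²)) = 100·exp(−π·0.245/√0.94) = 45.2%.

45.2%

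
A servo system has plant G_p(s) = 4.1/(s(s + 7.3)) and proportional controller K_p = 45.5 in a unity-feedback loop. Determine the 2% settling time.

Closed-loop characteristic equation: s² + 7.3s + 186.5 = 0, so ω_n = 13.66 rad/s and ζ = 7.3/(2·13.66) = 0.2672.
2% settling time T_s ≈ 4/(ζω_n) = 4/3.65 = 1.1 s.

T_s ≈ 1.1 s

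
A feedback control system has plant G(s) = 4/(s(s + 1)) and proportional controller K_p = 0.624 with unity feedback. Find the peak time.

Closed-loop characteristic equation: s² + 1s + 2.496 = 0, so ω_n = 1.58 rad/s and ζ = 1/(2·1.58) = 0.3165.
Damped frequency ω_d = ω_n√(1−ζ²) = 1.499 rad/s, so peak time T_p = π/ω_d = 2.1 s.

T_p = 2.1 s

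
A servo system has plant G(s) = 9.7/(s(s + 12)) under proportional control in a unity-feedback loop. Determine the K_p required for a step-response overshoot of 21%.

K_p = 18.8

From %OS = 100·exp(−πζ/√(1−ζ²)) = 21%, ζ = −ln(0.21)/√(π²+ln²(0.21)) = 0.4449.
Characteristic equation s² + 12s + 9.7K_p = 0 gives ζ = 12/(2√(9.7K_p)).
Setting ζ = 0.4449: √(9.7K_p) = 12/(2·0.4449) = 13.49, so K_p = 181.9/9.7 = 18.8.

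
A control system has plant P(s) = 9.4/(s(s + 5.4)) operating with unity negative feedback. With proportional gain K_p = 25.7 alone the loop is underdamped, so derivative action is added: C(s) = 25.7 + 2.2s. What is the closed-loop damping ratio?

Forward path: (25.7 + 2.2s)·9.4/(s(s+5.4)). The closed-loop characteristic equation is s² + (5.4 + 9.4·2.2)s + 9.4·25.7 = 0.
That is s² + 26.08s + 241.6 = 0, so ω_n = 15.54 rad/s and ζ = 26.08/(2·15.54) = 0.839.

ζ = 0.839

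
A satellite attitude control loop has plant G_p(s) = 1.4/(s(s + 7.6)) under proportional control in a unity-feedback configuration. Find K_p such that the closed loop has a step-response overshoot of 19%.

K_p = 47.2

From %OS = 100·exp(−πζ/√(1−ζ²)) = 19%, ζ = −ln(0.19)/√(π²+ln²(0.19)) = 0.4673.
Characteristic equation s² + 7.6s + 1.4K_p = 0 gives ζ = 7.6/(2√(1.4K_p)).
Setting ζ = 0.4673: √(1.4K_p) = 7.6/(2·0.4673) = 8.131, so K_p = 66.11/1.4 = 47.2.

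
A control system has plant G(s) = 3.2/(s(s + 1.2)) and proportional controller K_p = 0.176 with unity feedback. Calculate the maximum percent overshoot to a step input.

From 1 + K_pG(s) = 0: s² + 1.2s + 0.5632 = 0 ⇒ ω_n = 0.7505, ζ = 0.7995.
%OS = 100·exp(−πζ/√(1−ζ²)) = 100·exp(−π·0.7995/√0.3608) = 1.53%.

1.53%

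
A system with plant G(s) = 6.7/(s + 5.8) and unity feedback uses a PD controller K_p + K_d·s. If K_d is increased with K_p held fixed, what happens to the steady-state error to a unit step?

unchanged

K_d affects only the transient (the s-coefficient); the DC loop gain, and hence e_ss, depends only on K_p.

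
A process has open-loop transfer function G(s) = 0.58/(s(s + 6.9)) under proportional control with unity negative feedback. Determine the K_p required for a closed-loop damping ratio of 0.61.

Closed-loop characteristic equation: s² + 6.9s + K_p·0.58 = 0.
So ω_n = √(0.58K_p) and 2ζω_n = 6.9, giving ζ = 6.9/(2√(0.58K_p)).
Setting ζ = 0.61: √(0.58K_p) = 6.9/(2·0.61) = 5.656, so K_p = 31.99/0.58 = 55.2.

K_p = 55.2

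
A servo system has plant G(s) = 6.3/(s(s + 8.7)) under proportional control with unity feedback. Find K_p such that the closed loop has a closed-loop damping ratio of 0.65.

K_p = 7.11

Closed-loop characteristic equation: s² + 8.7s + K_p·6.3 = 0.
So ω_n = √(6.3K_p) and 2ζω_n = 8.7, giving ζ = 8.7/(2√(6.3K_p)).
Setting ζ = 0.65: √(6.3K_p) = 8.7/(2·0.65) = 6.692, so K_p = 44.79/6.3 = 7.11.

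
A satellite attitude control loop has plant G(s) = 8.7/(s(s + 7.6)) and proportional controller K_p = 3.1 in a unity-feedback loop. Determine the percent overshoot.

The closed-loop denominator s² + 7.6s + 26.97 gives ω_n = √26.97 = 5.193 and ζ = 7.6/(2ω_n) = 0.7317.
%OS = 100·exp(−πζ/√(1−ζ²)) = 100·exp(−π·0.7317/√0.4646) = 3.43%.

3.43%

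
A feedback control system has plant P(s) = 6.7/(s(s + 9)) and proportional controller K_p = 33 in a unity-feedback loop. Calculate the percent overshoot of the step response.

Closed-loop characteristic equation: s² + 9s + 221.1 = 0, so ω_n = 14.87 rad/s and ζ = 9/(2·14.87) = 0.3026.
%OS = 100·exp(−πζ/√(1−ζ²)) = 100·exp(−π·0.3026/√0.9084) = 36.9%.

36.9%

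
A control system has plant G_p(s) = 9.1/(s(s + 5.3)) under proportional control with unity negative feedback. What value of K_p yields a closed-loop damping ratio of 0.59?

Closed-loop characteristic equation: s² + 5.3s + K_p·9.1 = 0.
So ω_n = √(9.1K_p) and 2ζω_n = 5.3, giving ζ = 5.3/(2√(9.1K_p)).
Setting ζ = 0.59: √(9.1K_p) = 5.3/(2·0.59) = 4.492, so K_p = 20.17/9.1 = 2.22.

K_p = 2.22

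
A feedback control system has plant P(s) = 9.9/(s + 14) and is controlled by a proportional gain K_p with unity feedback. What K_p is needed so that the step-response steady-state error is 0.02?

The loop is type 0, so e_ss(step) = 1/(1 + K_pos) with K_pos = K_p·P(0).
P(0) = 0.7071. Require 1/(1 + K_p·0.7071) = 0.02, so 1 + 0.7071·K_p = 50.
K_p = (50 − 1)/0.7071 = 69.3.

K_p = 69.3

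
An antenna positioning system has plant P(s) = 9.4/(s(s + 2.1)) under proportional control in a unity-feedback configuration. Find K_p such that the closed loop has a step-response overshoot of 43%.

K_p = 1.74

From %OS = 100·exp(−πζ/√(1−ζ²)) = 43%, ζ = −ln(0.43)/√(π²+ln²(0.43)) = 0.2594.
Characteristic equation s² + 2.1s + 9.4K_p = 0 gives ζ = 2.1/(2√(9.4K_p)).
Setting ζ = 0.2594: √(9.4K_p) = 2.1/(2·0.2594) = 4.047, so K_p = 16.38/9.4 = 1.74.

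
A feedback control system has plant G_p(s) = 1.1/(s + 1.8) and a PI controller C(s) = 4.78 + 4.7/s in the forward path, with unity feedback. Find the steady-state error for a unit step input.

The open loop C(s)G_p(s) has a pole at the origin (type 1), so the static position error constant is infinite and e_ss = 1/(1+∞) = 0.

0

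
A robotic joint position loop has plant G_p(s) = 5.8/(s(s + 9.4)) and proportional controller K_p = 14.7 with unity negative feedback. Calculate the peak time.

T_p = 0.395 s

The closed-loop denominator s² + 9.4s + 85.26 gives ω_n = √85.26 = 9.234 and ζ = 9.4/(2ω_n) = 0.509.
Damped frequency ω_d = ω_n√(1−ζ²) = 7.948 rad/s, so peak time T_p = π/ω_d = 0.395 s.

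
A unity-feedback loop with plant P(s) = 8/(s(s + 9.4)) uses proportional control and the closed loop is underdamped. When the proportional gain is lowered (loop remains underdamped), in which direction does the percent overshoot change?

decrease

ζ = 9.4/(2√(8K_p)) rises as K_p falls; higher damping means less overshoot.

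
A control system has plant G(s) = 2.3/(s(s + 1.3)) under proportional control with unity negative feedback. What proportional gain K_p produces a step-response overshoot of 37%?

From %OS = 100·exp(−πζ/√(1−ζ²)) = 37%, ζ = −ln(0.37)/√(π²+ln²(0.37)) = 0.3017.
Characteristic equation s² + 1.3s + 2.3K_p = 0 gives ζ = 1.3/(2√(2.3K_p)).
Setting ζ = 0.3017: √(2.3K_p) = 1.3/(2·0.3017) = 2.154, so K_p = 4.641/2.3 = 2.02.

K_p = 2.02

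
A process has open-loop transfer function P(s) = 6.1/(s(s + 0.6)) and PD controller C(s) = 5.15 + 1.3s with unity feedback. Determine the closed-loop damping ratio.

ζ = 0.761

Forward path: (5.15 + 1.3s)·6.1/(s(s+0.6)). The closed-loop characteristic equation is s² + (0.6 + 6.1·1.3)s + 6.1·5.15 = 0.
That is s² + 8.53s + 31.41 = 0, so ω_n = 5.605 rad/s and ζ = 8.53/(2·5.605) = 0.7609.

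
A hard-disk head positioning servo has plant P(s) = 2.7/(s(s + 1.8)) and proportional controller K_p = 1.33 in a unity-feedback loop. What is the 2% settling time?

The closed-loop denominator s² + 1.8s + 3.591 gives ω_n = √3.591 = 1.895 and ζ = 1.8/(2ω_n) = 0.4749.
2% settling time T_s ≈ 4/(ζω_n) = 4/0.9 = 4.44 s.

T_s ≈ 4.44 s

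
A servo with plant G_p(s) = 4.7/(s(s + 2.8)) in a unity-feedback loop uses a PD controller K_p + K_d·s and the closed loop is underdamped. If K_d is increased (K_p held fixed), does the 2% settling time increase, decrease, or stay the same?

Characteristic equation s² + (2.8 + 4.7K_d)s + 4.7K_p = 0: raising K_d increases ζω_n = (2.8+4.7K_d)/2 while the loop stays underdamped, so T_s ≈ 4/(ζω_n) decreases.

decrease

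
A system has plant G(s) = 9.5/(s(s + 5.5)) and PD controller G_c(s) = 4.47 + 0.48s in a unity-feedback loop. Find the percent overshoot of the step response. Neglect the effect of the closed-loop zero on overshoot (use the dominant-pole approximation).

Forward path: (4.47 + 0.48s)·9.5/(s(s+5.5)). The closed-loop characteristic equation is s² + (5.5 + 9.5·0.48)s + 9.5·4.47 = 0.
That is s² + 10.06s + 42.46 = 0, so ω_n = 6.517 rad/s and ζ = 10.06/(2·6.517) = 0.7719.
%OS = 100·exp(−πζ/√(1−ζ²)) = 2.21%.

2.21%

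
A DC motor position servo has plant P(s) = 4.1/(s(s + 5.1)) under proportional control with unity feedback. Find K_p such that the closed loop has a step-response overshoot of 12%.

K_p = 5.07

From %OS = 100·exp(−πζ/√(1−ζ²)) = 12%, ζ = −ln(0.12)/√(π²+ln²(0.12)) = 0.5594.
Characteristic equation s² + 5.1s + 4.1K_p = 0 gives ζ = 5.1/(2√(4.1K_p)).
Setting ζ = 0.5594: √(4.1K_p) = 5.1/(2·0.5594) = 4.558, so K_p = 20.78/4.1 = 5.07.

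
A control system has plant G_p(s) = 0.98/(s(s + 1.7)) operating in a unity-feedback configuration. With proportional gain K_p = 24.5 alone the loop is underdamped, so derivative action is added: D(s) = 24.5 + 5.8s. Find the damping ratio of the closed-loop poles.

ζ = 0.753

Forward path: (24.5 + 5.8s)·0.98/(s(s+1.7)). The closed-loop characteristic equation is s² + (1.7 + 0.98·5.8)s + 0.98·24.5 = 0.
That is s² + 7.384s + 24.01 = 0, so ω_n = 4.9 rad/s and ζ = 7.384/(2·4.9) = 0.7535.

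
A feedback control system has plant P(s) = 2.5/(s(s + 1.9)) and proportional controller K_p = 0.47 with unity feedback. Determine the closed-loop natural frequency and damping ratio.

ω_n = 1.08 rad/s, ζ = 0.876

The closed-loop denominator is s(s+1.9) + 0.47·2.5 = s² + 1.9s + 1.175.
Matching s² + 2ζω_n s + ω_n²: ω_n = √1.175 = 1.084 rad/s and 2ζω_n = 1.9, so ζ = 1.9/(2·1.084) = 0.876.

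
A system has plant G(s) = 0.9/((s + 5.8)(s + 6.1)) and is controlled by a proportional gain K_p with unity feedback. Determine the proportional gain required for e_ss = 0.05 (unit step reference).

The loop is type 0, so e_ss(step) = 1/(1 + K_pos) with K_pos = K_p·G(0).
G(0) = 0.02544. Require 1/(1 + K_p·0.02544) = 0.05, so 1 + 0.02544·K_p = 20.
K_p = (20 − 1)/0.02544 = 747.

K_p = 747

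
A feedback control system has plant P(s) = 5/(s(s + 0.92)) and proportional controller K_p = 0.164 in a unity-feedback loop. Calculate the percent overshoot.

15.7%

From 1 + K_pP(s) = 0: s² + 0.92s + 0.82 = 0 ⇒ ω_n = 0.9055, ζ = 0.508.
%OS = 100·exp(−πζ/√(1−ζ²)) = 100·exp(−π·0.508/√0.742) = 15.7%.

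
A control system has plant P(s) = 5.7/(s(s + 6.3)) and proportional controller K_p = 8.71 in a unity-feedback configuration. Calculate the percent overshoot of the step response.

From 1 + K_pP(s) = 0: s² + 6.3s + 49.65 = 0 ⇒ ω_n = 7.046, ζ = 0.4471.
%OS = 100·exp(−πζ/√(1−ζ²)) = 100·exp(−π·0.4471/√0.8001) = 20.8%.

20.8%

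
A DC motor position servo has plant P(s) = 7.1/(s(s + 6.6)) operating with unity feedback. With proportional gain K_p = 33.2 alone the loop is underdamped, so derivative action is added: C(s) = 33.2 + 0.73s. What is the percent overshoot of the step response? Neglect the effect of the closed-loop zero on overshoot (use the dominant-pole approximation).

27.1%

Forward path: (33.2 + 0.73s)·7.1/(s(s+6.6)). The closed-loop characteristic equation is s² + (6.6 + 7.1·0.73)s + 7.1·33.2 = 0.
That is s² + 11.78s + 235.7 = 0, so ω_n = 15.35 rad/s and ζ = 11.78/(2·15.35) = 0.3837.
%OS = 100·exp(−πζ/√(1−ζ²)) = 27.1%.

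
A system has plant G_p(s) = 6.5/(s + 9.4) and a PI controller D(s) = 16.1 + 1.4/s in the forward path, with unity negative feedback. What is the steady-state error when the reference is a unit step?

The open loop D(s)G_p(s) has a pole at the origin (type 1), so the static position error constant is infinite and e_ss = 1/(1+∞) = 0.

0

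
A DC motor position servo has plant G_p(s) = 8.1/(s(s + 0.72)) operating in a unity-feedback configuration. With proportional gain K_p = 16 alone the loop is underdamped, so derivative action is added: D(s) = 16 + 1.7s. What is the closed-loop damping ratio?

Forward path: (16 + 1.7s)·8.1/(s(s+0.72)). The closed-loop characteristic equation is s² + (0.72 + 8.1·1.7)s + 8.1·16 = 0.
That is s² + 14.49s + 129.6 = 0, so ω_n = 11.38 rad/s and ζ = 14.49/(2·11.38) = 0.6364.

ζ = 0.636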